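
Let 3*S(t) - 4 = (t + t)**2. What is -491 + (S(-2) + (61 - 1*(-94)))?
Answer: -988/3 ≈ -329.33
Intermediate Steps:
S(t) = 4/3 + 4*t**2/3 (S(t) = 4/3 + (t + t)**2/3 = 4/3 + (2*t)**2/3 = 4/3 + (4*t**2)/3 = 4/3 + 4*t**2/3)
-491 + (S(-2) + (61 - 1*(-94))) = -491 + ((4/3 + (4/3)*(-2)**2) + (61 - 1*(-94))) = -491 + ((4/3 + (4/3)*4) + (61 + 94)) = -491 + ((4/3 + 16/3) + 155) = -491 + (20/3 + 155) = -491 + 485/3 = -988/3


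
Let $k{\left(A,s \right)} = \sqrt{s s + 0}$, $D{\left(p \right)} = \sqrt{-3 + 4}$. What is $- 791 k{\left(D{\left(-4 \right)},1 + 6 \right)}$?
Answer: $-5537$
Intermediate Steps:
$D{\left(p \right)} = 1$ ($D{\left(p \right)} = \sqrt{1} = 1$)
$k{\left(A,s \right)} = \sqrt{s^{2}}$ ($k{\left(A,s \right)} = \sqrt{s^{2} + 0} = \sqrt{s^{2}}$)
$- 791 k{\left(D{\left(-4 \right)},1 + 6 \right)} = - 791 \sqrt{\left(1 + 6\right)^{2}} = - 791 \sqrt{7^{2}} = - 791 \sqrt{49} = \left(-791\right) 7 = -5537$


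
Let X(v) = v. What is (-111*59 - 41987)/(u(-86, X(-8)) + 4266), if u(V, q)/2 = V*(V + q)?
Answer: -24268/10217 ≈ -2.3753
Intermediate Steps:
u(V, q) = 2*V*(V + q) (u(V, q) = 2*(V*(V + q)) = 2*V*(V + q))
(-111*59 - 41987)/(u(-86, X(-8)) + 4266) = (-111*59 - 41987)/(2*(-86)*(-86 - 8) + 4266) = (-6549 - 41987)/(2*(-86)*(-94) + 4266) = -48536/(16168 + 4266) = -48536/20434 = -48536*1/20434 = -24268/10217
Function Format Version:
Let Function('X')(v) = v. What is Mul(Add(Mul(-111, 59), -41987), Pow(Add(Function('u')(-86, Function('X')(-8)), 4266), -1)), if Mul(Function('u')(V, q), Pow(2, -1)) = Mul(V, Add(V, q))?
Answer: Rational(-24268, 10217) ≈ -2.3753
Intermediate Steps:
Function('u')(V, q) = Mul(2, V, Add(V, q)) (Function('u')(V, q) = Mul(2, Mul(V, Add(V, q))) = Mul(2, V, Add(V, q)))
Mul(Add(Mul(-111, 59), -41987), Pow(Add(Function('u')(-86, Function('X')(-8)), 4266), -1)) = Mul(Add(Mul(-111, 59), -41987), Pow(Add(Mul(2, -86, Add(-86, -8)), 4266), -1)) = Mul(Add(-6549, -41987), Pow(Add(Mul(2, -86, -94), 4266), -1)) = Mul(-48536, Pow(Add(16168, 4266), -1)) = Mul(-48536, Pow(20434, -1)) = Mul(-48536, Rational(1, 20434)) = Rational(-24268, 10217)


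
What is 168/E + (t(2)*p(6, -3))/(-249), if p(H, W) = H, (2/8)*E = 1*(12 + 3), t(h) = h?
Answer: 1142/415 ≈ 2.7518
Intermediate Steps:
E = 60 (E = 4*(1*(12 + 3)) = 4*(1*15) = 4*15 = 60)
168/E + (t(2)*p(6, -3))/(-249) = 168/60 + (2*6)/(-249) = 168*(1/60) + 12*(-1/249) = 14/5 - 4/83 = 1142/415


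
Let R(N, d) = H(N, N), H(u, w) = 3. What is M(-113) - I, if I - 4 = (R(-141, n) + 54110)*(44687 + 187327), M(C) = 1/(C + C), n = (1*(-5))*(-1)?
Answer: -2837424030437/226 ≈ -1.2555e+10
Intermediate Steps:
n = 5 (n = -5*(-1) = 5)
R(N, d) = 3
M(C) = 1/(2*C)
I = 12554973586 (I = 4 + (3 + 54110)*(44687 + 187327) = 4 + 54113*232014 = 4 + 12554973582 = 12554973586)
M(-113) - I = (1/2)/(-113) - 1*12554973586 = (1/2)*(-1/113) - 12554973586 = -1/226 - 12554973586 = -2837424030437/226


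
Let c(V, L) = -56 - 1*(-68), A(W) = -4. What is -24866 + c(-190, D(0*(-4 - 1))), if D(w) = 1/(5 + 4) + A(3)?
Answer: -24854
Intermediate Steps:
D(w) = -35/9 (D(w) = 1/(5 + 4) - 4 = 1/9 - 4 = (⅑)*1 - 4 = ⅑ - 4 = -35/9)
c(V, L) = 12 (c(V, L) = -56 + 68 = 12)
-24866 + c(-190, D(0*(-4 - 1))) = -24866 + 12 = -24854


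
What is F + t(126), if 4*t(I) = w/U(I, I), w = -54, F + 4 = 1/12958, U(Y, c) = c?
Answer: -745071/181412 ≈ -4.1071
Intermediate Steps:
F = -51831/12958 (F = -4 + 1/12958 = -51831/12958 ≈ -3.9999)
t(I) = -27/(2*I) (t(I) = (-54/I)/4 = -27/(2*I))
F + t(126) = -51831/12958 - 27/2/126 = -51831/12958 - 27/2*1/126 = -51831/12958 - 3/28 = -745071/181412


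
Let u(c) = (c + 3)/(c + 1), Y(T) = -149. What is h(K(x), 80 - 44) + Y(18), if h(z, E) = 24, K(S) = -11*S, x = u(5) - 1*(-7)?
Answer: -125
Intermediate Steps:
u(c) = (3 + c)/(1 + c)
x = 25/3 (x = (3 + 5)/(1 + 5) - 1*(-7) = 8/6 + 7 = (1/6)*8 + 7 = 4/3 + 7 = 25/3 ≈ 8.3333)
h(K(x), 80 - 44) + Y(18) = 24 - 149 = -125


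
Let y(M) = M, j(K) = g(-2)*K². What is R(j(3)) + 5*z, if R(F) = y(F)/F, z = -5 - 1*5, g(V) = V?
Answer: -49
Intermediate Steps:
j(K) = -2*K²
z = -10 (z = -5 - 5 = -10)
R(F) = 1 (R(F) = F/F = 1)
R(j(3)) + 5*z = 1 + 5*(-10) = 1 - 50 = -49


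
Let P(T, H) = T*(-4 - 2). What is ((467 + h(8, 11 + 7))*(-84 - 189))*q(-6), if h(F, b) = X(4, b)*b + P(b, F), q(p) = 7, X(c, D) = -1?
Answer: -651651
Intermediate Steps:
P(T, H) = -6*T (P(T, H) = T*(-6) = -6*T)
h(F, b) = -7*b (h(F, b) = -b - 6*b = -7*b)
((467 + h(8, 11 + 7))*(-84 - 189))*q(-6) = ((467 - 7*(11 + 7))*(-84 - 189))*7 = ((467 - 7*18)*(-273))*7 = ((467 - 126)*(-273))*7 = (341*(-273))*7 = -93093*7 = -651651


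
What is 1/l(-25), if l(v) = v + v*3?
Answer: -1/100 ≈ -0.010000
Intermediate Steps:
l(v) = 4*v (l(v) = v + 3*v = 4*v)
1/l(-25) = 1/(4*(-25)) = 1/(-100) = -1/100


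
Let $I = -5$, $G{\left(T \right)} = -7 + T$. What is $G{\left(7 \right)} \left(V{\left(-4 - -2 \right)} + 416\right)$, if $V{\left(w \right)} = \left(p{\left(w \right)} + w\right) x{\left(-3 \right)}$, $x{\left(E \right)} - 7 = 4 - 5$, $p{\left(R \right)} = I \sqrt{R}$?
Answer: $0$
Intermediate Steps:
$p{\left(R \right)} = - 5 \sqrt{R}$
$x{\left(E \right)} = 6$ ($x{\left(E \right)} = 7 + \left(4 - 5\right) = 7 - 1 = 6$)
$V{\left(w \right)} = - 30 \sqrt{w} + 6 w$ ($V{\left(w \right)} = \left(- 5 \sqrt{w} + w\right) 6 = \left(w - 5 \sqrt{w}\right) 6 = - 30 \sqrt{w} + 6 w$)
$G{\left(7 \right)} \left(V{\left(-4 - -2 \right)} + 416\right) = \left(-7 + 7\right) \left(\left(- 30 \sqrt{-4 - -2} + 6 \left(-4 - -2\right)\right) + 416\right) = 0 \left(\left(- 30 \sqrt{-4 + 2} + 6 \left(-4 + 2\right)\right) + 416\right) = 0 \left(\left(- 30 \sqrt{-2} + 6 \left(-2\right)\right) + 416\right) = 0 \left(\left(- 30 i \sqrt{2} - 12\right) + 416\right) = 0 \left(\left(-12 - 30 i \sqrt{2}\right) + 416\right) = 0 \left(404 - 30 i \sqrt{2}\right) = 0$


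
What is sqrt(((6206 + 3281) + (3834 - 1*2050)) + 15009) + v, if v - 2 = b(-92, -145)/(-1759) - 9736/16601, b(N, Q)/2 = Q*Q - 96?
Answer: -653607964/29201159 + 6*sqrt(730) ≈ 139.73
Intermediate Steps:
b(N, Q) = -192 + 2*Q**2 (b(N, Q) = 2*(Q*Q - 96) = 2*(Q**2 - 96) = 2*(-96 + Q**2) = -192 + 2*Q**2)
v = -653607964/29201159 (v = 2 + ((-192 + 2*(-145)**2)/(-1759) - 9736/16601) = 2 + ((-192 + 2*21025)*(-1/1759) - 9736*1/16601) = 2 + ((-192 + 42050)*(-1/1759) - 9736/16601) = 2 + (41858*(-1/1759) - 9736/16601) = 2 + (-41858/1759 - 9736/16601) = 2 - 712010282/29201159 = -653607964/29201159 ≈ -22.383)
sqrt(((6206 + 3281) + (3834 - 1*2050)) + 15009) + v = sqrt(((6206 + 3281) + (3834 - 1*2050)) + 15009) - 653607964/29201159 = sqrt((9487 + (3834 - 2050)) + 15009) - 653607964/29201159 = sqrt((9487 + 1784) + 15009) - 653607964/29201159 = sqrt(11271 + 15009) - 653607964/29201159 = sqrt(26280) - 653607964/29201159 = 6*sqrt(730) - 653607964/29201159 = -653607964/29201159 + 6*sqrt(730)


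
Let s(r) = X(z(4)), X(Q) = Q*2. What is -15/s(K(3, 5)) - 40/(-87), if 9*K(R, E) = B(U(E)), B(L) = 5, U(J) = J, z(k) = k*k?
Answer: -25/2784 ≈ -0.0089799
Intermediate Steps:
z(k) = k**2
K(R, E) = 5/9 (K(R, E) = (1/9)*5 = 5/9)
X(Q) = 2*Q
s(r) = 32 (s(r) = 2*4**2 = 2*16 = 32)
-15/s(K(3, 5)) - 40/(-87) = -15/32 - 40/(-87) = -15*1/32 - 40*(-1/87) = -15/32 + 40/87 = -25/2784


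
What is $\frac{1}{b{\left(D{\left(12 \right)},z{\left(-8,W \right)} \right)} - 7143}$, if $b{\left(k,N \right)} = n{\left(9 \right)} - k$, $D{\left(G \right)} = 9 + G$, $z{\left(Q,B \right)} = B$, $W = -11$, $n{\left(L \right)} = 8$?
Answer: $- \frac{1}{7156} \approx -0.00013974$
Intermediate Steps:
$b{\left(k,N \right)} = 8 - k$
$\frac{1}{b{\left(D{\left(12 \right)},z{\left(-8,W \right)} \right)} - 7143} = \frac{1}{\left(8 - \left(9 + 12\right)\right) - 7143} = \frac{1}{\left(8 - 21\right) - 7143} = \frac{1}{-13 - 7143} = \frac{1}{-7156} = - \frac{1}{7156}$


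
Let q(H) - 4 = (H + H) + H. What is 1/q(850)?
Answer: 1/2554 ≈ 0.00039154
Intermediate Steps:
q(H) = 4 + 3*H (q(H) = 4 + ((H + H) + H) = 4 + (2*H + H) = 4 + 3*H)
1/q(850) = 1/(4 + 3*850) = 1/(4 + 2550) = 1/2554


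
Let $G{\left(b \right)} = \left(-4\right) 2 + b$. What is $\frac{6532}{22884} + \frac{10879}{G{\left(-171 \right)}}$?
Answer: $- \frac{61946452}{1024059} \approx -60.491$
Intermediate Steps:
$G{\left(b \right)} = -8 + b$
$\frac{6532}{22884} + \frac{10879}{G{\left(-171 \right)}} = \frac{6532}{22884} + \frac{10879}{-8 - 171} = 6532 \cdot \frac{1}{22884} + \frac{10879}{-179} = \frac{1633}{5721} + 10879 \left(- \frac{1}{179}\right) = \frac{1633}{5721} - \frac{10879}{179} = - \frac{61946452}{1024059}$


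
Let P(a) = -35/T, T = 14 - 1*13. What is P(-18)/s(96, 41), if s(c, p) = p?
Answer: -35/41 ≈ -0.85366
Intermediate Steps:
T = 1 (T = 14 - 13 = 1)
P(a) = -35 (P(a) = -35/1 = -35*1 = -35)
P(-18)/s(96, 41) = -35/41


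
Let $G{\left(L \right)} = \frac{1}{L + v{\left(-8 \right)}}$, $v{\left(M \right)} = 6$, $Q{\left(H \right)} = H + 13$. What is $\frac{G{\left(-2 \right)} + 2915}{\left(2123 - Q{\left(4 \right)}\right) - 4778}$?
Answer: $- \frac{11661}{10688} \approx -1.091$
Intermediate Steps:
$Q{\left(H \right)} = 13 + H$
$G{\left(L \right)} = \frac{1}{6 + L}$ ($G{\left(L \right)} = \frac{1}{L + 6} = \frac{1}{6 + L}$)
$\frac{G{\left(-2 \right)} + 2915}{\left(2123 - Q{\left(4 \right)}\right) - 4778} = \frac{\frac{1}{6 - 2} + 2915}{\left(2123 - \left(13 + 4\right)\right) - 4778} = \frac{\frac{1}{4} + 2915}{\left(2123 - 17\right) - 4778} = \frac{11661}{4 \left(2106 - 4778\right)} = \frac{11661}{4 \left(-2672\right)} = \frac{11661}{4} \left(- \frac{1}{2672}\right) = - \frac{11661}{10688}$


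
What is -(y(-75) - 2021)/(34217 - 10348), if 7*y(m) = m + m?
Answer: 14297/167083 ≈ 0.085568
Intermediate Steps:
y(m) = 2*m/7 (y(m) = (m + m)/7 = (2*m)/7 = 2*m/7)
-(y(-75) - 2021)/(34217 - 10348) = -((2/7)*(-75) - 2021)/(34217 - 10348) = -(-150/7 - 2021)/23869 = -(-14297)/(7*23869) = -1*(-14297/167083) = 14297/167083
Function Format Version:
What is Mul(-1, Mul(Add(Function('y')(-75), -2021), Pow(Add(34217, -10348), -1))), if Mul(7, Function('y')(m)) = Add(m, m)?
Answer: Rational(14297, 167083) ≈ 0.085568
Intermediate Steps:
Function('y')(m) = Mul(Rational(2, 7), m) (Function('y')(m) = Mul(Rational(1, 7), Add(m, m)) = Mul(Rational(1, 7), Mul(2, m)) = Mul(Rational(2, 7), m))
Mul(-1, Mul(Add(Function('y')(-75), -2021), Pow(Add(34217, -10348), -1))) = Mul(-1, Mul(Add(Mul(Rational(2, 7), -75), -2021), Pow(Add(34217, -10348), -1))) = Mul(-1, Mul(Add(Rational(-150, 7), -2021), Pow(23869, -1))) = Mul(-1, Mul(Rational(-14297, 7), Rational(1, 23869))) = Mul(-1, Rational(-14297, 167083)) = Rational(14297, 167083)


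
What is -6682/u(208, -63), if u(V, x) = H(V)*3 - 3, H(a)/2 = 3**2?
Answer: -6682/51 ≈ -131.02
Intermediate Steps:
H(a) = 18 (H(a) = 2*3**2 = 2*9 = 18)
u(V, x) = 51 (u(V, x) = 18*3 - 3 = 54 - 3 = 51)
-6682/u(208, -63) = -6682/51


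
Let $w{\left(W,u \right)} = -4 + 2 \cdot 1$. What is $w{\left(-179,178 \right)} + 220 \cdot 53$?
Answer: $11658$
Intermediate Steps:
$w{\left(W,u \right)} = -2$ ($w{\left(W,u \right)} = -4 + 2 = -2$)
$w{\left(-179,178 \right)} + 220 \cdot 53 = -2 + 220 \cdot 53 = -2 + 11660 = 11658$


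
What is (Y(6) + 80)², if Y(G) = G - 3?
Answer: 6889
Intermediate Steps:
Y(G) = -3 + G
(Y(6) + 80)² = ((-3 + 6) + 80)² = (3 + 80)² = 83² = 6889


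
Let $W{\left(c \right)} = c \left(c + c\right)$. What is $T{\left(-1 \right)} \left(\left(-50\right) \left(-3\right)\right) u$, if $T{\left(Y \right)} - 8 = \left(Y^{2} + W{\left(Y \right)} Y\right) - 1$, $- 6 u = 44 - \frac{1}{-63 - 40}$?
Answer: $- \frac{679950}{103} \approx -6601.5$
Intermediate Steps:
$W{\left(c \right)} = 2 c^{2}$ ($W{\left(c \right)} = c 2 c = 2 c^{2}$)
$u = - \frac{1511}{206}$ ($u = - \frac{44 - \frac{1}{-63 - 40}}{6} = - \frac{44 - \frac{1}{-103}}{6} = - \frac{44 - - \frac{1}{103}}{6} = - \frac{44 + \frac{1}{103}}{6} = \left(- \frac{1}{6}\right) \frac{4533}{103} = - \frac{1511}{206} \approx -7.335$)
$T{\left(Y \right)} = 7 + Y^{2} + 2 Y^{3}$ ($T{\left(Y \right)} = 8 - \left(1 - Y^{2} - 2 Y^{2} Y\right) = 8 - \left(1 - Y^{2} - 2 Y^{3}\right) = 8 + \left(-1 + Y^{2} + 2 Y^{3}\right) = 7 + Y^{2} + 2 Y^{3}$)
$T{\left(-1 \right)} \left(\left(-50\right) \left(-3\right)\right) u = \left(7 + \left(-1\right)^{2} + 2 \left(-1\right)^{3}\right) \left(\left(-50\right) \left(-3\right)\right) \left(- \frac{1511}{206}\right) = \left(7 + 1 + 2 \left(-1\right)\right) 150 \left(- \frac{1511}{206}\right) = \left(7 + 1 - 2\right) 150 \left(- \frac{1511}{206}\right) = 6 \cdot 150 \left(- \frac{1511}{206}\right) = 900 \left(- \frac{1511}{206}\right) = - \frac{679950}{103}$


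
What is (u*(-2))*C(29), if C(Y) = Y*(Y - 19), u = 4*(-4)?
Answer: 9280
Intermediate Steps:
u = -16
C(Y) = Y*(-19 + Y)
(u*(-2))*C(29) = (-16*(-2))*(29*(-19 + 29)) = 32*(29*10) = 32*290 = 9280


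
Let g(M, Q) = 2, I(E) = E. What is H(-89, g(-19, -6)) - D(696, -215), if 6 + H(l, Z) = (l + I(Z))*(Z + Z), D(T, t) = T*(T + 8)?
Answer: -490338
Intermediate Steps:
D(T, t) = T*(8 + T)
H(l, Z) = -6 + 2*Z*(Z + l) (H(l, Z) = -6 + (l + Z)*(Z + Z) = -6 + (Z + l)*(2*Z) = -6 + 2*Z*(Z + l))
H(-89, g(-19, -6)) - D(696, -215) = (-6 + 2*2**2 + 2*2*(-89)) - 696*(8 + 696) = (-6 + 2*4 - 356) - 696*704 = (-6 + 8 - 356) - 1*489984 = -354 - 489984 = -490338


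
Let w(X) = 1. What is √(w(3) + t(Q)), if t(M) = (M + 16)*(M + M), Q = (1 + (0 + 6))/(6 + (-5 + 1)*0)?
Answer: √1478/6 ≈ 6.4075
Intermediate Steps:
Q = 7/6 (Q = (1 + 6)/(6 - 4*0) = 7/(6 + 0) = 7/6 ≈ 1.1667)
t(M) = 2*M*(16 + M) (t(M) = (16 + M)*(2*M) = 2*M*(16 + M))
√(w(3) + t(Q)) = √(1 + 2*(7/6)*(16 + 7/6)) = √(1 + 2*(7/6)*(103/6)) = √(1 + 721/18) = √(739/18) = √1478/6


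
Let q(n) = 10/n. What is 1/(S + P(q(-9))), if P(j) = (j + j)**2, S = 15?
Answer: 81/1615 ≈ 0.050155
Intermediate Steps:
P(j) = 4*j**2 (P(j) = (2*j)**2 = 4*j**2)
1/(S + P(q(-9))) = 1/(15 + 4*(10/(-9))**2) = 1/(15 + 4*(10*(-1/9))**2) = 1/(15 + 4*(-10/9)**2) = 1/(15 + 4*(100/81)) = 1/(15 + 400/81) = 1/(1615/81) = 81/1615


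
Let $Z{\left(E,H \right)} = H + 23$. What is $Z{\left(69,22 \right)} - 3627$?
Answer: $-3582$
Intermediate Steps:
$Z{\left(E,H \right)} = 23 + H$
$Z{\left(69,22 \right)} - 3627 = \left(23 + 22\right) - 3627 = 45 - 3627 = -3582$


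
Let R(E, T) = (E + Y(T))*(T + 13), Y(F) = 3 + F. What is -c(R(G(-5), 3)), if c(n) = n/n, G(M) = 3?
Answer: -1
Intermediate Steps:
R(E, T) = (13 + T)*(3 + E + T) (R(E, T) = (E + (3 + T))*(T + 13) = (3 + E + T)*(13 + T) = (13 + T)*(3 + E + T))
c(n) = 1
-c(R(G(-5), 3)) = -1*1 = -1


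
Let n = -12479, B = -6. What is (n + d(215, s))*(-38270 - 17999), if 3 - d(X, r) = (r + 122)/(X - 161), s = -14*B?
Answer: 18960120895/27 ≈ 7.0223e+8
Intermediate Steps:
s = 84 (s = -14*(-6) = 84)
d(X, r) = 3 - (122 + r)/(-161 + X) (d(X, r) = 3 - (r + 122)/(X - 161) = 3 - (122 + r)/(-161 + X))
(n + d(215, s))*(-38270 - 17999) = (-12479 + (-605 - 1*84 + 3*215)/(-161 + 215))*(-38270 - 17999) = (-12479 + (-605 - 84 + 645)/54)*(-56269) = (-12479 + (1/54)*(-44))*(-56269) = (-12479 - 22/27)*(-56269) = -336955/27*(-56269) = 18960120895/27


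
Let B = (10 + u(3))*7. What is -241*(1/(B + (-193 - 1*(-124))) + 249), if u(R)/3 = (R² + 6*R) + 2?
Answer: -36605731/610 ≈ -60009.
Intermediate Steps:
u(R) = 6 + 3*R² + 18*R (u(R) = 3*((R² + 6*R) + 2) = 3*(2 + R² + 6*R) = 6 + 3*R² + 18*R)
B = 679 (B = (10 + (6 + 3*3² + 18*3))*7 = (10 + (6 + 3*9 + 54))*7 = (10 + (6 + 27 + 54))*7 = (10 + 87)*7 = 97*7 = 679)
-241*(1/(B + (-193 - 1*(-124))) + 249) = -241*(1/(679 + (-193 - 1*(-124))) + 249) = -241*(1/(679 + (-193 + 124)) + 249) = -241*(1/(679 - 69) + 249) = -241*(1/610 + 249) = -241*151891/610 = -36605731/610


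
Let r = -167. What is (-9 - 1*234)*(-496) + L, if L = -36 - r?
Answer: 120659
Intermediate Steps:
L = 131 (L = -36 - 1*(-167) = -36 + 167 = 131)
(-9 - 1*234)*(-496) + L = (-9 - 1*234)*(-496) + 131 = (-9 - 234)*(-496) + 131 = -243*(-496) + 131 = 120528 + 131 = 120659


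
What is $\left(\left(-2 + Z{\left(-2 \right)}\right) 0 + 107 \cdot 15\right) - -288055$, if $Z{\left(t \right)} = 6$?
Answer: $289660$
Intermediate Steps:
$\left(\left(-2 + Z{\left(-2 \right)}\right) 0 + 107 \cdot 15\right) - -288055 = \left(\left(-2 + 6\right) 0 + 107 \cdot 15\right) - -288055 = \left(4 \cdot 0 + 1605\right) + 288055 = \left(0 + 1605\right) + 288055 = 1605 + 288055 = 289660$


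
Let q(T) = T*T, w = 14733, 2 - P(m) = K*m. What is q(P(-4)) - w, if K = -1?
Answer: -14729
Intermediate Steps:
P(m) = 2 + m (P(m) = 2 - (-1)*m = 2 + m)
q(T) = T²
q(P(-4)) - w = (2 - 4)² - 1*14733 = (-2)² - 14733 = 4 - 14733 = -14729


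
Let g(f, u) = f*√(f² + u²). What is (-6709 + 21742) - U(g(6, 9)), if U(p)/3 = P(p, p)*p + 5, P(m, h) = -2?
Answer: 15018 + 108*√13 ≈ 15407.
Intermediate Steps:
U(p) = 15 - 6*p (U(p) = 3*(-2*p + 5) = 3*(5 - 2*p) = 15 - 6*p)
(-6709 + 21742) - U(g(6, 9)) = (-6709 + 21742) - (15 - 36*√(6² + 9²)) = 15033 - (15 - 36*√(36 + 81)) = 15033 - (15 - 36*√117) = 15033 - (15 - 36*3*√13) = 15033 - (15 - 108*√13) = 15033 + (-15 + 108*√13) = 15018 + 108*√13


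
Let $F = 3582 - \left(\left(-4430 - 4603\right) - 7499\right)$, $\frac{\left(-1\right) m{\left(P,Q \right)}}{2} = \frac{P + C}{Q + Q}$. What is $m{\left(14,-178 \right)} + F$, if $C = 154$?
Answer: $\frac{1790230}{89} \approx 20115.0$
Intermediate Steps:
$m{\left(P,Q \right)} = - \frac{154 + P}{Q}$ ($m{\left(P,Q \right)} = - 2 \frac{P + 154}{Q + Q} = - 2 \frac{154 + P}{2 Q} = - \frac{154 + P}{Q}$)
$F = 20114$ ($F = 3582 - \left(-9033 - 7499\right) = 3582 - -16532 = 3582 + 16532 = 20114$)
$m{\left(14,-178 \right)} + F = \frac{-154 - 14}{-178} + 20114 = - \frac{-154 - 14}{178} + 20114 = \left(- \frac{1}{178}\right) \left(-168\right) + 20114 = \frac{84}{89} + 20114 = \frac{1790230}{89}$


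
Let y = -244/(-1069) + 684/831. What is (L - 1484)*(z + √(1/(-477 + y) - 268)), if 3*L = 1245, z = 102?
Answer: -109038 - 1069*I*√5323206773162594001/140934581 ≈ -1.0904e+5 - 17500.0*I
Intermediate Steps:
y = 311320/296113 (y = -244*(-1/1069) + 684*(1/831) = 244/1069 + 228/277 = 311320/296113 ≈ 1.0514)
L = 415 (L = (⅓)*1245 = 415)
(L - 1484)*(z + √(1/(-477 + y) - 268)) = (415 - 1484)*(102 + √(1/(-477 + 311320/296113) - 268)) = -1069*(102 + √(1/(-140934581/296113) - 268)) = -1069*(102 + √(-296113/140934581 - 268)) = -1069*(102 + √(-37770763821/140934581)) = -1069*(102 + I*√5323206773162594001/140934581) = -109038 - 1069*I*√5323206773162594001/140934581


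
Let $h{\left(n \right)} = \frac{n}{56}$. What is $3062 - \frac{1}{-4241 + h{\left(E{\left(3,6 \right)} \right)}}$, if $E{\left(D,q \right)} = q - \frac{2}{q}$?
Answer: $\frac{2181586370}{712471} \approx 3062.0$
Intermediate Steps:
$E{\left(D,q \right)} = q - \frac{2}{q}$
$h{\left(n \right)} = \frac{n}{56}$ ($h{\left(n \right)} = n \frac{1}{56} = \frac{n}{56}$)
$3062 - \frac{1}{-4241 + h{\left(E{\left(3,6 \right)} \right)}} = 3062 - \frac{1}{-4241 + \frac{6 - \frac{2}{6}}{56}} = 3062 - \frac{1}{-4241 + \frac{6 - \frac{1}{3}}{56}} = 3062 - \frac{1}{-4241 + \frac{1}{56} \cdot \frac{17}{3}} = 3062 - \frac{1}{-4241 + \frac{17}{168}} = 3062 - \frac{1}{- \frac{712471}{168}} = 3062 - - \frac{168}{712471} = 3062 + \frac{168}{712471} = \frac{2181586370}{712471}$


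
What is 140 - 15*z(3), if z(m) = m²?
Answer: 5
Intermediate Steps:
140 - 15*z(3) = 140 - 15*3² = 140 - 15*9 = 140 - 135 = 5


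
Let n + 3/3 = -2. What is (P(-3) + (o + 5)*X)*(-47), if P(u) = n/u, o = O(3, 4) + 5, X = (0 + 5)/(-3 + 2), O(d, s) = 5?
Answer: 3478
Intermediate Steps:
n = -3 (n = -1 - 2 = -3)
X = -5 (X = 5/(-1) = 5*(-1) = -5)
o = 10 (o = 5 + 5 = 10)
P(u) = -3/u
(P(-3) + (o + 5)*X)*(-47) = (-3/(-3) + (10 + 5)*(-5))*(-47) = (-3*(-1/3) + 15*(-5))*(-47) = (1 - 75)*(-47) = -74*(-47) = 3478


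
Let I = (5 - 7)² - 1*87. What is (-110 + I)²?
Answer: 37249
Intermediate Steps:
I = -83 (I = (-2)² - 87 = 4 - 87 = -83)
(-110 + I)² = (-110 - 83)² = (-193)² = 37249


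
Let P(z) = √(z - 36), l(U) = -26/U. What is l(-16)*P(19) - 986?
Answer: -986 + 13*I*√17/8 ≈ -986.0 + 6.7001*I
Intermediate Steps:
P(z) = √(-36 + z)
l(-16)*P(19) - 986 = (-26/(-16))*√(-36 + 19) - 986 = (-26*(-1/16))*√(-17) - 986 = 13*(I*√17)/8 - 986 = 13*I*√17/8 - 986 = -986 + 13*I*√17/8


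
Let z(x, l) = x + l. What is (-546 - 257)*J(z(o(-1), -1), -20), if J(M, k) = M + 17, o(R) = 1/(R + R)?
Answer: -24893/2 ≈ -12447.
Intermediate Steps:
o(R) = 1/(2*R)
z(x, l) = l + x
J(M, k) = 17 + M
(-546 - 257)*J(z(o(-1), -1), -20) = (-546 - 257)*(17 + (-1 + (½)/(-1))) = -803*(17 + (-1 + (½)*(-1))) = -803*(17 + (-1 - ½)) = -803*(17 - 3/2) = -803*31/2 = -24893/2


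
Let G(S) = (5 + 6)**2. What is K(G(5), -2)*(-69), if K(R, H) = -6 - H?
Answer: 276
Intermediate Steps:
G(S) = 121 (G(S) = 11**2 = 121)
K(G(5), -2)*(-69) = (-6 - 1*(-2))*(-69) = (-6 + 2)*(-69) = -4*(-69) = 276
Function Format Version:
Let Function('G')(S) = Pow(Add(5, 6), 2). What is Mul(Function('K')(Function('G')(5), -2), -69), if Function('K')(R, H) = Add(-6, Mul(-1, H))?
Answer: 276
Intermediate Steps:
Function('G')(S) = 121 (Function('G')(S) = Pow(11, 2) = 121)
Mul(Function('K')(Function('G')(5), -2), -69) = Mul(Add(-6, Mul(-1, -2)), -69) = Mul(Add(-6, 2), -69) = Mul(-4, -69) = 276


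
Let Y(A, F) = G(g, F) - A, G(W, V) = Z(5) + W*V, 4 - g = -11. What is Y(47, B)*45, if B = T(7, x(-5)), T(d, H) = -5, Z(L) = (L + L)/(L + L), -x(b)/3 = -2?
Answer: -5445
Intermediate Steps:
x(b) = 6 (x(b) = -3*(-2) = 6)
g = 15 (g = 4 - 1*(-11) = 4 + 11 = 15)
Z(L) = 1 (Z(L) = (2*L)/((2*L)) = (2*L)*(1/(2*L)) = 1)
G(W, V) = 1 + V*W (G(W, V) = 1 + W*V = 1 + V*W)
B = -5
Y(A, F) = 1 - A + 15*F (Y(A, F) = (1 + F*15) - A = (1 + 15*F) - A = 1 - A + 15*F)
Y(47, B)*45 = (1 - 1*47 + 15*(-5))*45 = (1 - 47 - 75)*45 = -121*45 = -5445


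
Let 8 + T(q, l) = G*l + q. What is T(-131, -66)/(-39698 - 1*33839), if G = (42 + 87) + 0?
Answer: 8653/73537 ≈ 0.11767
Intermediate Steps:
G = 129 (G = 129 + 0 = 129)
T(q, l) = -8 + q + 129*l (T(q, l) = -8 + (129*l + q) = -8 + (q + 129*l) = -8 + q + 129*l)
T(-131, -66)/(-39698 - 1*33839) = (-8 - 131 + 129*(-66))/(-39698 - 1*33839) = (-8 - 131 - 8514)/(-39698 - 33839) = -8653/(-73537) = -8653*(-1/73537) = 8653/73537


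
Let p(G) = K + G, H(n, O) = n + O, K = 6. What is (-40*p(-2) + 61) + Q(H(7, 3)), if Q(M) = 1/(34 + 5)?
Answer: -3860/39 ≈ -98.974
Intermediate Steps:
H(n, O) = O + n
Q(M) = 1/39
p(G) = 6 + G
(-40*p(-2) + 61) + Q(H(7, 3)) = (-40*(6 - 2) + 61) + 1/39 = (-40*4 + 61) + 1/39 = (-160 + 61) + 1/39 = -99 + 1/39 = -3860/39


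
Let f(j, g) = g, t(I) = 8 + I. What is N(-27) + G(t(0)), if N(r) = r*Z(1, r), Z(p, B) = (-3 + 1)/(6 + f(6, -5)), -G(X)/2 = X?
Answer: 38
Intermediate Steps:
G(X) = -2*X
Z(p, B) = -2 (Z(p, B) = (-3 + 1)/(6 - 5) = -2/1 = -2*1 = -2)
N(r) = -2*r (N(r) = r*(-2) = -2*r)
N(-27) + G(t(0)) = -2*(-27) - 2*(8 + 0) = 54 - 2*8 = 54 - 16 = 38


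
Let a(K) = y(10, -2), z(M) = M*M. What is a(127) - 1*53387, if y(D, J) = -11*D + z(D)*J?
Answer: -53697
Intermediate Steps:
z(M) = M**2
y(D, J) = -11*D + J*D**2 (y(D, J) = -11*D + D**2*J = -11*D + J*D**2)
a(K) = -310 (a(K) = 10*(-11 + 10*(-2)) = 10*(-11 - 20) = 10*(-31) = -310)
a(127) - 1*53387 = -310 - 1*53387 = -310 - 53387 = -53697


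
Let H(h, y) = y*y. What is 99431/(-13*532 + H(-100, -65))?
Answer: -99431/2691 ≈ -36.949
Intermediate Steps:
H(h, y) = y²
99431/(-13*532 + H(-100, -65)) = 99431/(-13*532 + (-65)²) = 99431/(-6916 + 4225) = 99431/(-2691) = 99431*(-1/2691) = -99431/2691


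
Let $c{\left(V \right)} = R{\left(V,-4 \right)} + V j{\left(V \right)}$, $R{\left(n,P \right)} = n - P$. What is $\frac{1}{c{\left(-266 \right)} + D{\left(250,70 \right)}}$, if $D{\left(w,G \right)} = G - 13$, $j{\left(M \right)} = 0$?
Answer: $- \frac{1}{205} \approx -0.0048781$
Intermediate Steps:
$c{\left(V \right)} = 4 + V$ ($c{\left(V \right)} = \left(V - -4\right) + V 0 = \left(V + 4\right) + 0 = \left(4 + V\right) + 0 = 4 + V$)
$D{\left(w,G \right)} = -13 + G$
$\frac{1}{c{\left(-266 \right)} + D{\left(250,70 \right)}} = \frac{1}{\left(4 - 266\right) + \left(-13 + 70\right)} = \frac{1}{-262 + 57} = \frac{1}{-205} = - \frac{1}{205}$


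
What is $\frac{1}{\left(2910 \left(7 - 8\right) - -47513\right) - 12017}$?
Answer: $\frac{1}{32586} \approx 3.0688 \cdot 10^{-5}$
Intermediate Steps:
$\frac{1}{\left(2910 \left(7 - 8\right) - -47513\right) - 12017} = \frac{1}{\left(2910 \left(7 - 8\right) + 47513\right) - 12017} = \frac{1}{\left(2910 \left(-1\right) + 47513\right) - 12017} = \frac{1}{\left(-2910 + 47513\right) - 12017} = \frac{1}{44603 - 12017} = \frac{1}{32586}$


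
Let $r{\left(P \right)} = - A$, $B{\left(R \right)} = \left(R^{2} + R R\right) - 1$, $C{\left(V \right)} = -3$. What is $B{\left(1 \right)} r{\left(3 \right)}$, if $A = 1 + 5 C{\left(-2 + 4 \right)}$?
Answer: $14$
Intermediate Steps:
$B{\left(R \right)} = -1 + 2 R^{2}$ ($B{\left(R \right)} = \left(R^{2} + R^{2}\right) - 1 = 2 R^{2} - 1 = -1 + 2 R^{2}$)
$A = -14$ ($A = 1 + 5 \left(-3\right) = 1 - 15 = -14$)
$r{\left(P \right)} = 14$ ($r{\left(P \right)} = \left(-1\right) \left(-14\right) = 14$)
$B{\left(1 \right)} r{\left(3 \right)} = \left(-1 + 2 \cdot 1^{2}\right) 14 = \left(-1 + 2 \cdot 1\right) 14 = \left(-1 + 2\right) 14 = 1 \cdot 14 = 14$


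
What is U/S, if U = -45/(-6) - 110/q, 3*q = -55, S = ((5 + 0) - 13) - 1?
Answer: -3/2 ≈ -1.5000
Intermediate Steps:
S = -9 (S = (5 - 13) - 1 = -8 - 1 = -9)
q = -55/3 (q = (⅓)*(-55) = -55/3 ≈ -18.333)
U = 27/2 (U = -45/(-6) - 110/(-55/3) = -45*(-⅙) - 110*(-3/55) = 15/2 + 6 = 27/2 ≈ 13.500)
U/S = (27/2)/(-9) = -⅑*27/2 = -3/2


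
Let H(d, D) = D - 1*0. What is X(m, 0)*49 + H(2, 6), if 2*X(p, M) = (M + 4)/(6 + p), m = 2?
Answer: 73/4 ≈ 18.250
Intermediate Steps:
H(d, D) = D (H(d, D) = D + 0 = D)
X(p, M) = (4 + M)/(2*(6 + p)) (X(p, M) = ((M + 4)/(6 + p))/2 = ((4 + M)/(6 + p))/2 = (4 + M)/(2*(6 + p)))
X(m, 0)*49 + H(2, 6) = ((4 + 0)/(2*(6 + 2)))*49 + 6 = ((½)*4/8)*49 + 6 = ((½)*(⅛)*4)*49 + 6 = (¼)*49 + 6 = 49/4 + 6 = 73/4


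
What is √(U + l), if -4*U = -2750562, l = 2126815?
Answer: √11257822/2 ≈ 1677.6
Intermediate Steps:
U = 1375281/2 (U = -¼*(-2750562) = 1375281/2 ≈ 6.8764e+5)
√(U + l) = √(1375281/2 + 2126815) = √(5628911/2) = √11257822/2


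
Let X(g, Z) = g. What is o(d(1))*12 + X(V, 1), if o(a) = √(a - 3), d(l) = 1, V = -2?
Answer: -2 + 12*I*√2 ≈ -2.0 + 16.971*I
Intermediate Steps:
o(a) = √(-3 + a)
o(d(1))*12 + X(V, 1) = √(-3 + 1)*12 - 2 = √(-2)*12 - 2 = (I*√2)*12 - 2 = 12*I*√2 - 2 = -2 + 12*I*√2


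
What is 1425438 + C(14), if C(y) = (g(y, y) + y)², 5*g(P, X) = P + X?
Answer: 35645554/25 ≈ 1.4258e+6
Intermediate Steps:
g(P, X) = P/5 + X/5 (g(P, X) = (P + X)/5 = P/5 + X/5)
C(y) = 49*y²/25 (C(y) = ((y/5 + y/5) + y)² = (2*y/5 + y)² = (7*y/5)² = 49*y²/25)
1425438 + C(14) = 1425438 + (49/25)*14² = 1425438 + (49/25)*196 = 1425438 + 9604/25 = 35645554/25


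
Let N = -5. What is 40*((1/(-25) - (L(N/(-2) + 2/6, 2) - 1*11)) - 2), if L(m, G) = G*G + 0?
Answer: 992/5 ≈ 198.40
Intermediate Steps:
L(m, G) = G² (L(m, G) = G² + 0 = G²)
40*((1/(-25) - (L(N/(-2) + 2/6, 2) - 1*11)) - 2) = 40*((1/(-25) - (2² - 1*11)) - 2) = 40*((-1/25 - (4 - 11)) - 2) = 40*((-1/25 - 1*(-7)) - 2) = 40*((-1/25 + 7) - 2) = 40*(174/25 - 2) = 40*(124/25) = 992/5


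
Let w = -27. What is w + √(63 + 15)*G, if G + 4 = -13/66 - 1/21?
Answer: -27 - 1961*√78/462 ≈ -64.487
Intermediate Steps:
G = -1961/462 (G = -4 + (-13/66 - 1/21) = -4 - 113/462 = -1961/462 ≈ -4.2446)
w + √(63 + 15)*G = -27 + √(63 + 15)*(-1961/462) = -27 + √78*(-1961/462) = -27 - 1961*√78/462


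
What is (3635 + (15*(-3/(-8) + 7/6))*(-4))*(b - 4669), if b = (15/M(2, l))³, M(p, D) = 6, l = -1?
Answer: -263753295/16 ≈ -1.6485e+7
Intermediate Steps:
b = 125/8 (b = (15/6)³ = (15*(⅙))³ = (5/2)³ = 125/8 ≈ 15.625)
(3635 + (15*(-3/(-8) + 7/6))*(-4))*(b - 4669) = (3635 + (15*(-3/(-8) + 7/6))*(-4))*(125/8 - 4669) = (3635 + (15*(-3*(-⅛) + 7*(⅙)))*(-4))*(-37227/8) = (3635 + (15*(3/8 + 7/6))*(-4))*(-37227/8) = (3635 + (15*(37/24))*(-4))*(-37227/8) = (3635 + (185/8)*(-4))*(-37227/8) = (3635 - 185/2)*(-37227/8) = (7085/2)*(-37227/8) = -263753295/16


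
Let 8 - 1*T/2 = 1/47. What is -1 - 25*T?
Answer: -18797/47 ≈ -399.94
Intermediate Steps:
T = 750/47 (T = 16 - 2/47 = 750/47 ≈ 15.957)
-1 - 25*T = -1 - 25*750/47 = -1 - 18750/47 = -18797/47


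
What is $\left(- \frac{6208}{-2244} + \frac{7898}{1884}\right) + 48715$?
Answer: $\frac{2860855967}{58718} \approx 48722.0$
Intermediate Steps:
$\left(- \frac{6208}{-2244} + \frac{7898}{1884}\right) + 48715 = \left(\left(-6208\right) \left(- \frac{1}{2244}\right) + 7898 \cdot \frac{1}{1884}\right) + 48715 = \left(\frac{1552}{561} + \frac{3949}{942}\right) + 48715 = \frac{408597}{58718} + 48715 = \frac{2860855967}{58718}$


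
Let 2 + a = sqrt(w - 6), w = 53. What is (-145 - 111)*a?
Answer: 512 - 256*sqrt(47) ≈ -1243.0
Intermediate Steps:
a = -2 + sqrt(47) (a = -2 + sqrt(53 - 6) = -2 + sqrt(47) ≈ 4.8557)
(-145 - 111)*a = (-145 - 111)*(-2 + sqrt(47)) = -256*(-2 + sqrt(47)) = 512 - 256*sqrt(47)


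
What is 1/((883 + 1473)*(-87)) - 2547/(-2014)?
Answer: 13738465/10863516 ≈ 1.2646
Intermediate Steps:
1/((883 + 1473)*(-87)) - 2547/(-2014) = -1/87/2356 - 2547*(-1/2014) = (1/2356)*(-1/87) + 2547/2014 = -1/204972 + 2547/2014 = 13738465/10863516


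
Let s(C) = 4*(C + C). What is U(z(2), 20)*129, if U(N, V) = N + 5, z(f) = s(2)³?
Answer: 529029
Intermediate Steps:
s(C) = 8*C (s(C) = 4*(2*C) = 8*C)
z(f) = 4096 (z(f) = (8*2)³ = 16³ = 4096)
U(N, V) = 5 + N
U(z(2), 20)*129 = (5 + 4096)*129 = 4101*129 = 529029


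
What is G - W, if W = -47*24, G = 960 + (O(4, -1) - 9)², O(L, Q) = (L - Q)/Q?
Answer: 2284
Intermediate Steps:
O(L, Q) = (L - Q)/Q
G = 1156 (G = 960 + ((4 - 1*(-1))/(-1) - 9)² = 960 + (-(4 + 1) - 9)² = 960 + (-1*5 - 9)² = 960 + (-5 - 9)² = 960 + (-14)² = 960 + 196 = 1156)
W = -1128
G - W = 1156 - 1*(-1128) = 1156 + 1128 = 2284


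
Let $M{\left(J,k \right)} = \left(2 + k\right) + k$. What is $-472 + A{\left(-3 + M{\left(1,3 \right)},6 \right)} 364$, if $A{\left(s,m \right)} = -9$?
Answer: $-3748$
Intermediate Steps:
$M{\left(J,k \right)} = 2 + 2 k$
$-472 + A{\left(-3 + M{\left(1,3 \right)},6 \right)} 364 = -472 - 3276 = -3748$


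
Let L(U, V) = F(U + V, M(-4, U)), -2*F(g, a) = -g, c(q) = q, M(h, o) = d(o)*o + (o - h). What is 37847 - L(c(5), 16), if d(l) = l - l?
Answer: 75673/2 ≈ 37837.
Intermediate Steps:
d(l) = 0
M(h, o) = o - h (M(h, o) = 0*o + (o - h) = 0 + (o - h) = o - h)
F(g, a) = g/2 (F(g, a) = -(-1)*g/2 = g/2)
L(U, V) = U/2 + V/2 (L(U, V) = (U + V)/2 = U/2 + V/2)
37847 - L(c(5), 16) = 37847 - ((½)*5 + (½)*16) = 37847 - (5/2 + 8) = 37847 - 1*21/2 = 37847 - 21/2 = 75673/2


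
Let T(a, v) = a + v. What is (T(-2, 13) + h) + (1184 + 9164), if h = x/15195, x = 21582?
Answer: 52475529/5065 ≈ 10360.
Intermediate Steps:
h = 7194/5065 (h = 21582/15195 = 21582*(1/15195) = 7194/5065 ≈ 1.4203)
(T(-2, 13) + h) + (1184 + 9164) = ((-2 + 13) + 7194/5065) + (1184 + 9164) = (11 + 7194/5065) + 10348 = 62909/5065 + 10348 = 52475529/5065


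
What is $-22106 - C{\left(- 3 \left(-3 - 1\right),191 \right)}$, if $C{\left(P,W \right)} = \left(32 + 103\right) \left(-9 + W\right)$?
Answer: $-46676$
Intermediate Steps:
$C{\left(P,W \right)} = -1215 + 135 W$ ($C{\left(P,W \right)} = 135 \left(-9 + W\right) = -1215 + 135 W$)
$-22106 - C{\left(- 3 \left(-3 - 1\right),191 \right)} = -22106 - \left(-1215 + 135 \cdot 191\right) = -22106 - \left(-1215 + 25785\right) = -22106 - 24570 = -46676$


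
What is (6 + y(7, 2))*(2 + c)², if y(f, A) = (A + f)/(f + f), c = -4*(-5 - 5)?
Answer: 11718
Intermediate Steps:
c = 40 (c = -4*(-10) = 40)
y(f, A) = (A + f)/(2*f) (y(f, A) = (A + f)/((2*f)) = (A + f)*(1/(2*f)) = (A + f)/(2*f))
(6 + y(7, 2))*(2 + c)² = (6 + (½)*(2 + 7)/7)*(2 + 40)² = (6 + (½)*(⅐)*9)*42² = (6 + 9/14)*1764 = (93/14)*1764 = 11718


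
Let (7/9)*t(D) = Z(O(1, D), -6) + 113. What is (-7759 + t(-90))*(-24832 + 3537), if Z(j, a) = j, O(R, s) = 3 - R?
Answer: 1134555010/7 ≈ 1.6208e+8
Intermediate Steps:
t(D) = 1035/7 (t(D) = 9*((3 - 1*1) + 113)/7 = 9*((3 - 1) + 113)/7 = 9*(2 + 113)/7 = (9/7)*115 = 1035/7)
(-7759 + t(-90))*(-24832 + 3537) = (-7759 + 1035/7)*(-24832 + 3537) = -53278/7*(-21295) = 1134555010/7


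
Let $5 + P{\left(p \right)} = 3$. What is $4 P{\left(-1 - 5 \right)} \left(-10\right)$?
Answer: $80$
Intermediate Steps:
$P{\left(p \right)} = -2$ ($P{\left(p \right)} = -5 + 3 = -2$)
$4 P{\left(-1 - 5 \right)} \left(-10\right) = 4 \left(-2\right) \left(-10\right) = \left(-8\right) \left(-10\right) = 80$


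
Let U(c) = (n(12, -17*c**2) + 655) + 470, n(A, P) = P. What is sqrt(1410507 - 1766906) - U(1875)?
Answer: 59764500 + I*sqrt(356399) ≈ 5.9764e+7 + 596.99*I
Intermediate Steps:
U(c) = 1125 - 17*c**2 (U(c) = (-17*c**2 + 655) + 470 = (655 - 17*c**2) + 470 = 1125 - 17*c**2)
sqrt(1410507 - 1766906) - U(1875) = sqrt(1410507 - 1766906) - (1125 - 17*1875**2) = sqrt(-356399) - (1125 - 17*3515625) = I*sqrt(356399) - (1125 - 59765625) = I*sqrt(356399) - 1*(-59764500) = I*sqrt(356399) + 59764500 = 59764500 + I*sqrt(356399)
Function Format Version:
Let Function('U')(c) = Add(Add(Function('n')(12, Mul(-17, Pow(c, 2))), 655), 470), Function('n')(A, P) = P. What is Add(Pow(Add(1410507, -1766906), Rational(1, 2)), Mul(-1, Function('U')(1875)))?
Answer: Add(59764500, Mul(I, Pow(356399, Rational(1, 2)))) ≈ Add(5.9764e+7, Mul(596.99, I))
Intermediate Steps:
Function('U')(c) = Add(1125, Mul(-17, Pow(c, 2))) (Function('U')(c) = Add(Add(Mul(-17, Pow(c, 2)), 655), 470) = Add(Add(655, Mul(-17, Pow(c, 2))), 470) = Add(1125, Mul(-17, Pow(c, 2))))
Add(Pow(Add(1410507, -1766906), Rational(1, 2)), Mul(-1, Function('U')(1875))) = Add(Pow(Add(1410507, -1766906), Rational(1, 2)), Mul(-1, Add(1125, Mul(-17, Pow(1875, 2))))) = Add(Pow(-356399, Rational(1, 2)), Mul(-1, Add(1125, Mul(-17, 3515625)))) = Add(Mul(I, Pow(356399, Rational(1, 2))), Mul(-1, Add(1125, -59765625))) = Add(Mul(I, Pow(356399, Rational(1, 2))), Mul(-1, -59764500)) = Add(Mul(I, Pow(356399, Rational(1, 2))), 59764500) = Add(59764500, Mul(I, Pow(356399, Rational(1, 2))))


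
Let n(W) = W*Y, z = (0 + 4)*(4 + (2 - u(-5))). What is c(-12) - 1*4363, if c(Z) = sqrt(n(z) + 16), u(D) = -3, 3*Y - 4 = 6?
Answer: -4363 + 2*sqrt(34) ≈ -4351.3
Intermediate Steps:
Y = 10/3 (Y = 4/3 + (1/3)*6 = 4/3 + 2 = 10/3 ≈ 3.3333)
z = 36 (z = (0 + 4)*(4 + (2 - 1*(-3))) = 4*(4 + (2 + 3)) = 4*(4 + 5) = 4*9 = 36)
n(W) = 10*W/3 (n(W) = W*(10/3) = 10*W/3)
c(Z) = 2*sqrt(34) (c(Z) = sqrt((10/3)*36 + 16) = sqrt(120 + 16) = sqrt(136) = 2*sqrt(34))
c(-12) - 1*4363 = 2*sqrt(34) - 1*4363 = 2*sqrt(34) - 4363 = -4363 + 2*sqrt(34)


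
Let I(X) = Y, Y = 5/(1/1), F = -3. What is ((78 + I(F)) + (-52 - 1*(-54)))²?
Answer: 7225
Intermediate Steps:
Y = 5 (Y = 5/1 = 5*1 = 5)
I(X) = 5
((78 + I(F)) + (-52 - 1*(-54)))² = ((78 + 5) + (-52 - 1*(-54)))² = (83 + (-52 + 54))² = (83 + 2)² = 85² = 7225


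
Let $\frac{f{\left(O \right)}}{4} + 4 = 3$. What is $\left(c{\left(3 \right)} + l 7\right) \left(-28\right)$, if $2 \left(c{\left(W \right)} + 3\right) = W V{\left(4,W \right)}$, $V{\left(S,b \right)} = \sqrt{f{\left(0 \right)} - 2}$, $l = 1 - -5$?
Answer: $-1092 - 42 i \sqrt{6} \approx -1092.0 - 102.88 i$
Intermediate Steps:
$l = 6$ ($l = 1 + 5 = 6$)
$f{\left(O \right)} = -4$ ($f{\left(O \right)} = -16 + 4 \cdot 3 = -16 + 12 = -4$)
$V{\left(S,b \right)} = i \sqrt{6}$ ($V{\left(S,b \right)} = \sqrt{-4 - 2} = \sqrt{-6} = i \sqrt{6}$)
$c{\left(W \right)} = -3 + \frac{i W \sqrt{6}}{2}$ ($c{\left(W \right)} = -3 + \frac{W i \sqrt{6}}{2} = -3 + \frac{i W \sqrt{6}}{2}$)
$\left(c{\left(3 \right)} + l 7\right) \left(-28\right) = \left(\left(-3 + \frac{1}{2} i 3 \sqrt{6}\right) + 6 \cdot 7\right) \left(-28\right) = \left(\left(-3 + \frac{3 i \sqrt{6}}{2}\right) + 42\right) \left(-28\right) = \left(39 + \frac{3 i \sqrt{6}}{2}\right) \left(-28\right) = -1092 - 42 i \sqrt{6}$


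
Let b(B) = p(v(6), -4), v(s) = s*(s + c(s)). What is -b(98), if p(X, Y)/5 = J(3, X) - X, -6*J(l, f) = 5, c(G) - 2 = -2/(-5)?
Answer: 1537/6 ≈ 256.17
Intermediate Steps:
c(G) = 12/5 (c(G) = 2 - 2/(-5) = 2 - 2*(-⅕) = 2 + ⅖ = 12/5)
v(s) = s*(12/5 + s) (v(s) = s*(s + 12/5) = s*(12/5 + s))
J(l, f) = -⅚ (J(l, f) = -⅙*5 = -⅚)
p(X, Y) = -25/6 - 5*X (p(X, Y) = 5*(-⅚ - X) = -25/6 - 5*X)
b(B) = -1537/6 (b(B) = -25/6 - 6*(12 + 5*6) = -25/6 - 6*(12 + 30) = -25/6 - 6*42 = -25/6 - 5*252/5 = -25/6 - 252 = -1537/6)
-b(98) = -1*(-1537/6) = 1537/6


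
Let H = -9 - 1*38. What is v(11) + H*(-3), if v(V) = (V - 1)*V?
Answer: 251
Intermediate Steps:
v(V) = V*(-1 + V) (v(V) = (-1 + V)*V = V*(-1 + V))
H = -47 (H = -9 - 38 = -47)
v(11) + H*(-3) = 11*(-1 + 11) - 47*(-3) = 11*10 + 141 = 110 + 141 = 251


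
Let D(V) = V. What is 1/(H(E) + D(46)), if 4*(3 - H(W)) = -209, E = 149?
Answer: 4/405 ≈ 0.0098765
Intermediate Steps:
H(W) = 221/4 (H(W) = 3 - ¼*(-209) = 3 + 209/4 = 221/4)
1/(H(E) + D(46)) = 1/(221/4 + 46) = 1/(405/4) = 4/405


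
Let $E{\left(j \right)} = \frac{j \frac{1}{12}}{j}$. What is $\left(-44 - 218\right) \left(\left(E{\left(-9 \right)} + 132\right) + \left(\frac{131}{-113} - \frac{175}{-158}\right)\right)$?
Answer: $- \frac{1852832167}{53562} \approx -34592.0$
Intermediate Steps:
$E{\left(j \right)} = \frac{1}{12}$ ($E{\left(j \right)} = \frac{j \frac{1}{12}}{j} = \frac{\frac{1}{12} j}{j} = \frac{1}{12}$)
$\left(-44 - 218\right) \left(\left(E{\left(-9 \right)} + 132\right) + \left(\frac{131}{-113} - \frac{175}{-158}\right)\right) = \left(-44 - 218\right) \left(\left(\frac{1}{12} + 132\right) + \left(\frac{131}{-113} - \frac{175}{-158}\right)\right) = - 262 \left(\frac{1585}{12} + \left(131 \left(- \frac{1}{113}\right) - - \frac{175}{158}\right)\right) = - 262 \left(\frac{1585}{12} + \left(- \frac{131}{113} + \frac{175}{158}\right)\right) = - 262 \left(\frac{1585}{12} - \frac{923}{17854}\right) = \left(-262\right) \frac{14143757}{107124} = - \frac{1852832167}{53562}$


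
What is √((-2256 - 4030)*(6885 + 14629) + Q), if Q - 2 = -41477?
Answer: I*√135278479 ≈ 11631.0*I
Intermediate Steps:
Q = -41475 (Q = 2 - 41477 = -41475)
√((-2256 - 4030)*(6885 + 14629) + Q) = √((-2256 - 4030)*(6885 + 14629) - 41475) = √(-6286*21514 - 41475) = √(-135237004 - 41475) = √(-135278479) = I*√135278479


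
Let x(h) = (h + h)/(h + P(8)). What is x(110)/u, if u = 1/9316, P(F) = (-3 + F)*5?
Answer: 409904/27 ≈ 15182.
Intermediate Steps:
P(F) = -15 + 5*F
x(h) = 2*h/(25 + h) (x(h) = (h + h)/(h + (-15 + 5*8)) = (2*h)/(h + (-15 + 40)) = (2*h)/(h + 25) = (2*h)/(25 + h) = 2*h/(25 + h))
u = 1/9316 ≈ 0.00010734
x(110)/u = (2*110/(25 + 110))/(1/9316) = (2*110/135)*9316 = (2*110*(1/135))*9316 = (44/27)*9316 = 409904/27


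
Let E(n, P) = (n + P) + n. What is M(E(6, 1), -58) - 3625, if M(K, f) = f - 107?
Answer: -3790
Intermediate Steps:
E(n, P) = P + 2*n (E(n, P) = (P + n) + n = P + 2*n)
M(K, f) = -107 + f
M(E(6, 1), -58) - 3625 = (-107 - 58) - 3625 = -165 - 3625 = -3790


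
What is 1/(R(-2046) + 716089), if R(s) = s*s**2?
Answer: -1/8564077247 ≈ -1.1677e-10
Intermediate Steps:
R(s) = s**3
1/(R(-2046) + 716089) = 1/((-2046)**3 + 716089) = 1/(-8564793336 + 716089) = 1/(-8564077247) = -1/8564077247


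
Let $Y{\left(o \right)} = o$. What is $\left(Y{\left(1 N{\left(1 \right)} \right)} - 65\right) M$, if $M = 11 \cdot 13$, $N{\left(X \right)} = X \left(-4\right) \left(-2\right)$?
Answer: $-8151$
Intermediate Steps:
$N{\left(X \right)} = 8 X$ ($N{\left(X \right)} = - 4 X \left(-2\right) = 8 X$)
$M = 143$
$\left(Y{\left(1 N{\left(1 \right)} \right)} - 65\right) M = \left(1 \cdot 8 \cdot 1 - 65\right) 143 = \left(1 \cdot 8 - 65\right) 143 = \left(8 - 65\right) 143 = \left(-57\right) 143 = -8151$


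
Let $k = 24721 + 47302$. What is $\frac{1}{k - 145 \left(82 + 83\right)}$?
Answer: $\frac{1}{48098} \approx 2.0791 \cdot 10^{-5}$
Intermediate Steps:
$k = 72023$
$\frac{1}{k - 145 \left(82 + 83\right)} = \frac{1}{72023 - 145 \left(82 + 83\right)} = \frac{1}{72023 - 23925} = \frac{1}{48098}$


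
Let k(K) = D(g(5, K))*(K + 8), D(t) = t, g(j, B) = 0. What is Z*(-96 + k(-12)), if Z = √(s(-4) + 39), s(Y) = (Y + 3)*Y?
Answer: -96*√43 ≈ -629.51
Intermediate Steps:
s(Y) = Y*(3 + Y) (s(Y) = (3 + Y)*Y = Y*(3 + Y))
k(K) = 0 (k(K) = 0*(K + 8) = 0*(8 + K) = 0)
Z = √43 (Z = √(-4*(3 - 4) + 39) = √(-4*(-1) + 39) = √(4 + 39) = √43 ≈ 6.5574)
Z*(-96 + k(-12)) = √43*(-96 + 0) = √43*(-96) = -96*√43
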